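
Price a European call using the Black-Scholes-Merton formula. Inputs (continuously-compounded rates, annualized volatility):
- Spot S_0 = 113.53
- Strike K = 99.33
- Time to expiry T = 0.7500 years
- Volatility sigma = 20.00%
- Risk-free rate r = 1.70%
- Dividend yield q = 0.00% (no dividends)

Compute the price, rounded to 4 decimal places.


Answer: Price = 17.4816

Derivation:
d1 = (ln(S/K) + (r - q + 0.5*sigma^2) * T) / (sigma * sqrt(T)) = 0.93166712
d2 = d1 - sigma * sqrt(T) = 0.75846204
exp(-rT) = 0.98733094; exp(-qT) = 1.00000000
C = S_0 * exp(-qT) * N(d1) - K * exp(-rT) * N(d2)
N(d1) = 0.82424571; N(d2) = 0.77591279
C = 113.5300 * 1.00000000 * 0.82424571 - 99.3300 * 0.98733094 * 0.77591279 = 17.4816


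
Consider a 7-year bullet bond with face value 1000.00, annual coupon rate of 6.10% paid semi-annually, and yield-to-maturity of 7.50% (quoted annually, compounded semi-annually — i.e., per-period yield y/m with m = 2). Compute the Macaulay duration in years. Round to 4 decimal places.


Answer: Macaulay duration = 5.7434 years

Derivation:
Coupon per period c = face * coupon_rate / m = 30.500000
Periods per year m = 2; per-period yield y/m = 0.037500
Number of cashflows N = 14
Cashflows (t years, CF_t, discount factor 1/(1+y/m)^(m*t), PV):
  t = 0.5000: CF_t = 30.500000, DF = 0.963855, PV = 29.397590
  t = 1.0000: CF_t = 30.500000, DF = 0.929017, PV = 28.335027
  t = 1.5000: CF_t = 30.500000, DF = 0.895438, PV = 27.310869
  t = 2.0000: CF_t = 30.500000, DF = 0.863073, PV = 26.323729
  t = 2.5000: CF_t = 30.500000, DF = 0.831878, PV = 25.372269
  t = 3.0000: CF_t = 30.500000, DF = 0.801810, PV = 24.455199
  t = 3.5000: CF_t = 30.500000, DF = 0.772829, PV = 23.571276
  t = 4.0000: CF_t = 30.500000, DF = 0.744895, PV = 22.719303
  t = 4.5000: CF_t = 30.500000, DF = 0.717971, PV = 21.898123
  t = 5.0000: CF_t = 30.500000, DF = 0.692020, PV = 21.106625
  t = 5.5000: CF_t = 30.500000, DF = 0.667008, PV = 20.343735
  t = 6.0000: CF_t = 30.500000, DF = 0.642899, PV = 19.608419
  t = 6.5000: CF_t = 30.500000, DF = 0.619662, PV = 18.899681
  t = 7.0000: CF_t = 1030.500000, DF = 0.597264, PV = 615.480816
Price P = sum_t PV_t = 924.822661
Macaulay numerator sum_t t * PV_t:
  t * PV_t at t = 0.5000: 14.698795
  t * PV_t at t = 1.0000: 28.335027
  t * PV_t at t = 1.5000: 40.966304
  t * PV_t at t = 2.0000: 52.647459
  t * PV_t at t = 2.5000: 63.430673
  t * PV_t at t = 3.0000: 73.365598
  t * PV_t at t = 3.5000: 82.499468
  t * PV_t at t = 4.0000: 90.877210
  t * PV_t at t = 4.5000: 98.541554
  t * PV_t at t = 5.0000: 105.533123
  t * PV_t at t = 5.5000: 111.890540
  t * PV_t at t = 6.0000: 117.650513
  t * PV_t at t = 6.5000: 122.847925
  t * PV_t at t = 7.0000: 4308.365710
Macaulay duration D = (sum_t t * PV_t) / P = 5311.649899 / 924.822661 = 5.743425


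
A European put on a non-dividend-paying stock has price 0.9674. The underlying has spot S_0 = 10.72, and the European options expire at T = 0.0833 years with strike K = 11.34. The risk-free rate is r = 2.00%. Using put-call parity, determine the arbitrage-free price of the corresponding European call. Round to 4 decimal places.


Put-call parity: C - P = S_0 * exp(-qT) - K * exp(-rT).
S_0 * exp(-qT) = 10.7200 * 1.00000000 = 10.72000000
K * exp(-rT) = 11.3400 * 0.99833539 = 11.32112329
C = P + S*exp(-qT) - K*exp(-rT)
C = 0.9674 + 10.72000000 - 11.32112329 = 0.3663

Answer: Call price = 0.3663


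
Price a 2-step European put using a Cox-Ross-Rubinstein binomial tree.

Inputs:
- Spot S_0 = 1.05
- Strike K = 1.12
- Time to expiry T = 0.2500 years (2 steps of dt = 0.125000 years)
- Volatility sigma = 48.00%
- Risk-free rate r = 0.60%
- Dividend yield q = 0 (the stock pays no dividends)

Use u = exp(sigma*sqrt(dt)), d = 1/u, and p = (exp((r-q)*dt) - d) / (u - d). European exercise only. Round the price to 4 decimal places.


Answer: Price = V(0,0) = 0.1431

Derivation:
dt = T/N = 0.125000
u = exp(sigma*sqrt(dt)) = 1.184956; d = 1/u = 0.843913
p = (exp((r-q)*dt) - d) / (u - d) = 0.459875
Discount per step: exp(-r*dt) = 0.999250
Stock lattice S(k, i) with i counting down-moves:
  k=0: S(0,0) = 1.0500
  k=1: S(1,0) = 1.2442; S(1,1) = 0.8861
  k=2: S(2,0) = 1.4743; S(2,1) = 1.0500; S(2,2) = 0.7478
Terminal payoffs V(N, i) = max(K - S_T, 0):
  V(2,0) = 0.000000; V(2,1) = 0.070000; V(2,2) = 0.372201
Backward induction: V(k, i) = exp(-r*dt) * [p * V(k+1, i) + (1-p) * V(k+1, i+1)].
  V(1,0) = exp(-r*dt) * [p*0.000000 + (1-p)*0.070000] = 0.037780
  V(1,1) = exp(-r*dt) * [p*0.070000 + (1-p)*0.372201] = 0.233051
  V(0,0) = exp(-r*dt) * [p*0.037780 + (1-p)*0.233051] = 0.143144


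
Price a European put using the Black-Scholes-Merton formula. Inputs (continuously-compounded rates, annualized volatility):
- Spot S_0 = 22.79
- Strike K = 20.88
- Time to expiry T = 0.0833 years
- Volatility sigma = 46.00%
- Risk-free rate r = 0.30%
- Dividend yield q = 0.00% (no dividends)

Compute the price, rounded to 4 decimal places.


d1 = (ln(S/K) + (r - q + 0.5*sigma^2) * T) / (sigma * sqrt(T)) = 0.72755506
d2 = d1 - sigma * sqrt(T) = 0.59479105
exp(-rT) = 0.99975013; exp(-qT) = 1.00000000
P = K * exp(-rT) * N(-d2) - S_0 * exp(-qT) * N(-d1)
N(-d1) = 0.23344300; N(-d2) = 0.27599157
P = 20.8800 * 0.99975013 * 0.27599157 - 22.7900 * 1.00000000 * 0.23344300 = 0.4411

Answer: Price = 0.4411


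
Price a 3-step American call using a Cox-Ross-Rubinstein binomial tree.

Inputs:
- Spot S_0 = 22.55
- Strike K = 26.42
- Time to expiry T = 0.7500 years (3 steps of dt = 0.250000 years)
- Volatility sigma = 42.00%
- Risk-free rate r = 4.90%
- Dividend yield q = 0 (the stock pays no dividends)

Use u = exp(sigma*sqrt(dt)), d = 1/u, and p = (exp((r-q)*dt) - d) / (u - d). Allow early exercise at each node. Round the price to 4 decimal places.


Answer: Price = V(0,0) = 2.1450

Derivation:
dt = T/N = 0.250000
u = exp(sigma*sqrt(dt)) = 1.233678; d = 1/u = 0.810584
p = (exp((r-q)*dt) - d) / (u - d) = 0.476824
Discount per step: exp(-r*dt) = 0.987825
Stock lattice S(k, i) with i counting down-moves:
  k=0: S(0,0) = 22.5500
  k=1: S(1,0) = 27.8194; S(1,1) = 18.2787
  k=2: S(2,0) = 34.3202; S(2,1) = 22.5500; S(2,2) = 14.8164
  k=3: S(3,0) = 42.3401; S(3,1) = 27.8194; S(3,2) = 18.2787; S(3,3) = 12.0099
Terminal payoffs V(N, i) = max(S_T - K, 0):
  V(3,0) = 15.920119; V(3,1) = 1.399440; V(3,2) = 0.000000; V(3,3) = 0.000000
Backward induction: V(k, i) = exp(-r*dt) * [p * V(k+1, i) + (1-p) * V(k+1, i+1)]; then take max(V_cont, immediate exercise) for American.
  V(2,0) = exp(-r*dt) * [p*15.920119 + (1-p)*1.399440] = 8.221904; exercise = 7.900233; V(2,0) = max -> 8.221904
  V(2,1) = exp(-r*dt) * [p*1.399440 + (1-p)*0.000000] = 0.659162; exercise = 0.000000; V(2,1) = max -> 0.659162
  V(2,2) = exp(-r*dt) * [p*0.000000 + (1-p)*0.000000] = 0.000000; exercise = 0.000000; V(2,2) = max -> 0.000000
  V(1,0) = exp(-r*dt) * [p*8.221904 + (1-p)*0.659162] = 4.213325; exercise = 1.399440; V(1,0) = max -> 4.213325
  V(1,1) = exp(-r*dt) * [p*0.659162 + (1-p)*0.000000] = 0.310477; exercise = 0.000000; V(1,1) = max -> 0.310477
  V(0,0) = exp(-r*dt) * [p*4.213325 + (1-p)*0.310477] = 2.145009; exercise = 0.000000; V(0,0) = max -> 2.145009


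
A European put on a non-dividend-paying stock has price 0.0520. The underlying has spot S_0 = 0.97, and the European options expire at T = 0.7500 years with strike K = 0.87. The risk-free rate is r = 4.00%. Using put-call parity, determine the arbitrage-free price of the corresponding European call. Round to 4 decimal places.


Put-call parity: C - P = S_0 * exp(-qT) - K * exp(-rT).
S_0 * exp(-qT) = 0.9700 * 1.00000000 = 0.97000000
K * exp(-rT) = 0.8700 * 0.97044553 = 0.84428761
C = P + S*exp(-qT) - K*exp(-rT)
C = 0.0520 + 0.97000000 - 0.84428761 = 0.1777

Answer: Call price = 0.1777


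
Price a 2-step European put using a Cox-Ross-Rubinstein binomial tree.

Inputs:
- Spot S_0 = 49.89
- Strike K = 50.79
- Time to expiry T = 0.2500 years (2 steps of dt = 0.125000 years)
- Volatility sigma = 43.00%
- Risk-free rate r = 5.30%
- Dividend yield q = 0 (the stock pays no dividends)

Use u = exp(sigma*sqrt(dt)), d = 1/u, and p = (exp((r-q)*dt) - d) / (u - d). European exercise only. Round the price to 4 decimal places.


Answer: Price = V(0,0) = 4.1192

Derivation:
dt = T/N = 0.125000
u = exp(sigma*sqrt(dt)) = 1.164193; d = 1/u = 0.858964
p = (exp((r-q)*dt) - d) / (u - d) = 0.483843
Discount per step: exp(-r*dt) = 0.993397
Stock lattice S(k, i) with i counting down-moves:
  k=0: S(0,0) = 49.8900
  k=1: S(1,0) = 58.0816; S(1,1) = 42.8537
  k=2: S(2,0) = 67.6182; S(2,1) = 49.8900; S(2,2) = 36.8098
Terminal payoffs V(N, i) = max(K - S_T, 0):
  V(2,0) = 0.000000; V(2,1) = 0.900000; V(2,2) = 13.980180
Backward induction: V(k, i) = exp(-r*dt) * [p * V(k+1, i) + (1-p) * V(k+1, i+1)].
  V(1,0) = exp(-r*dt) * [p*0.000000 + (1-p)*0.900000] = 0.461474
  V(1,1) = exp(-r*dt) * [p*0.900000 + (1-p)*13.980180] = 7.600901
  V(0,0) = exp(-r*dt) * [p*0.461474 + (1-p)*7.600901] = 4.119158


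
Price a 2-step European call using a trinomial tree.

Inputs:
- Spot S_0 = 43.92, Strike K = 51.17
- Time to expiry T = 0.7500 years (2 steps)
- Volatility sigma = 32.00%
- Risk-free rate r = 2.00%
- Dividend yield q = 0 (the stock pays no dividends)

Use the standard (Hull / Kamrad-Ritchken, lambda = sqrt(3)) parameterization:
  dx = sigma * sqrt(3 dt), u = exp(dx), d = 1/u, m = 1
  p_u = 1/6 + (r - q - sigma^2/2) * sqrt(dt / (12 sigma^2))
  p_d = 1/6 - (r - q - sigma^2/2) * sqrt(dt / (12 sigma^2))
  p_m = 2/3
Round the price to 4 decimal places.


dt = T/N = 0.375000; dx = sigma*sqrt(3*dt) = 0.339411
u = exp(dx) = 1.404121; d = 1/u = 0.712189
p_u = 0.149431, p_m = 0.666667, p_d = 0.183902
Discount per step: exp(-r*dt) = 0.992528
Stock lattice S(k, j) with j the centered position index:
  k=0: S(0,+0) = 43.9200
  k=1: S(1,-1) = 31.2794; S(1,+0) = 43.9200; S(1,+1) = 61.6690
  k=2: S(2,-2) = 22.2768; S(2,-1) = 31.2794; S(2,+0) = 43.9200; S(2,+1) = 61.6690; S(2,+2) = 86.5907
Terminal payoffs V(N, j) = max(S_T - K, 0):
  V(2,-2) = 0.000000; V(2,-1) = 0.000000; V(2,+0) = 0.000000; V(2,+1) = 10.498980; V(2,+2) = 35.420690
Backward induction: V(k, j) = exp(-r*dt) * [p_u * V(k+1, j+1) + p_m * V(k+1, j) + p_d * V(k+1, j-1)]
  V(1,-1) = exp(-r*dt) * [p_u*0.000000 + p_m*0.000000 + p_d*0.000000] = 0.000000
  V(1,+0) = exp(-r*dt) * [p_u*10.498980 + p_m*0.000000 + p_d*0.000000] = 1.557150
  V(1,+1) = exp(-r*dt) * [p_u*35.420690 + p_m*10.498980 + p_d*0.000000] = 12.200420
  V(0,+0) = exp(-r*dt) * [p_u*12.200420 + p_m*1.557150 + p_d*0.000000] = 2.839841

Answer: Price = V(0,0) = 2.8398


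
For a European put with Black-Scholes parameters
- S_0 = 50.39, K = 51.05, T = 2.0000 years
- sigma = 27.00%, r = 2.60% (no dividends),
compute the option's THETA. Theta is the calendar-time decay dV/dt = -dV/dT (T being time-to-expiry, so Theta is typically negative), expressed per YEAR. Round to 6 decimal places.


Answer: Theta = -1.163742

Derivation:
d1 = 0.2930229500; d2 = -0.0888147119
phi(d1) = 0.3821776379; exp(-qT) = 1.0000000000; exp(-rT) = 0.9493288668
Theta = -S*exp(-qT)*phi(d1)*sigma/(2*sqrt(T)) + r*K*exp(-rT)*N(-d2) - q*S*exp(-qT)*N(-d1)
N(-d1) = 0.3847523049; N(-d2) = 0.5353854172; sqrt(T) = 1.4142135624
Term 1 = -50.3900 * 1.0000000000 * 0.3821776379 * 0.2700 / (2 * 1.4142135624) = -1.8383508528
Term 2 = 0.0260 * 51.0500 * 0.9493288668 * 0.5353854172 = 0.6746092923
Term 3 = 0 (no dividend yield, q = 0)
Theta = -1.8383508528 + (0.6746092923) + (0.0000000000) = -1.163742


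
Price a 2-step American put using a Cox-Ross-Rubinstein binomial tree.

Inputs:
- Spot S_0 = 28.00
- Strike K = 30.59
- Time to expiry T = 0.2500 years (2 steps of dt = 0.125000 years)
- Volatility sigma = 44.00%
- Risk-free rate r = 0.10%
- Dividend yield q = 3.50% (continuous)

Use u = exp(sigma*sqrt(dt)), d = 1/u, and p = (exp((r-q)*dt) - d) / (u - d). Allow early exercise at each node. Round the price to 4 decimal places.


Answer: Price = V(0,0) = 4.3544

Derivation:
dt = T/N = 0.125000
u = exp(sigma*sqrt(dt)) = 1.168316; d = 1/u = 0.855933
p = (exp((r-q)*dt) - d) / (u - d) = 0.447611
Discount per step: exp(-r*dt) = 0.999875
Stock lattice S(k, i) with i counting down-moves:
  k=0: S(0,0) = 28.0000
  k=1: S(1,0) = 32.7129; S(1,1) = 23.9661
  k=2: S(2,0) = 38.2190; S(2,1) = 28.0000; S(2,2) = 20.5134
Terminal payoffs V(N, i) = max(K - S_T, 0):
  V(2,0) = 0.000000; V(2,1) = 2.590000; V(2,2) = 10.076617
Backward induction: V(k, i) = exp(-r*dt) * [p * V(k+1, i) + (1-p) * V(k+1, i+1)]; then take max(V_cont, immediate exercise) for American.
  V(1,0) = exp(-r*dt) * [p*0.000000 + (1-p)*2.590000] = 1.430508; exercise = 0.000000; V(1,0) = max -> 1.430508
  V(1,1) = exp(-r*dt) * [p*2.590000 + (1-p)*10.076617] = 6.724683; exercise = 6.623884; V(1,1) = max -> 6.724683
  V(0,0) = exp(-r*dt) * [p*1.430508 + (1-p)*6.724683] = 4.354407; exercise = 2.590000; V(0,0) = max -> 4.354407


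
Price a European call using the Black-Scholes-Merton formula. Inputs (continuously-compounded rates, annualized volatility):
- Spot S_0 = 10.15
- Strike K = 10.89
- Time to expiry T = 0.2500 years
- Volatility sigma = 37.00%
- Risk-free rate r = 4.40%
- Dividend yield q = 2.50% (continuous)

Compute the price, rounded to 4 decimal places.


d1 = (ln(S/K) + (r - q + 0.5*sigma^2) * T) / (sigma * sqrt(T)) = -0.26220936
d2 = d1 - sigma * sqrt(T) = -0.44720936
exp(-rT) = 0.98906028; exp(-qT) = 0.99376949
C = S_0 * exp(-qT) * N(d1) - K * exp(-rT) * N(d2)
N(d1) = 0.39658002; N(d2) = 0.32736195
C = 10.1500 * 0.99376949 * 0.39658002 - 10.8900 * 0.98906028 * 0.32736195 = 0.4742

Answer: Price = 0.4742


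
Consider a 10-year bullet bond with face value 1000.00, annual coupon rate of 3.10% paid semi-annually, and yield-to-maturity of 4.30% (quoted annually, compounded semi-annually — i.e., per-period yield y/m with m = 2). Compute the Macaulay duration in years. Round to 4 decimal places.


Answer: Macaulay duration = 8.5888 years

Derivation:
Coupon per period c = face * coupon_rate / m = 15.500000
Periods per year m = 2; per-period yield y/m = 0.021500
Number of cashflows N = 20
Cashflows (t years, CF_t, discount factor 1/(1+y/m)^(m*t), PV):
  t = 0.5000: CF_t = 15.500000, DF = 0.978953, PV = 15.173764
  t = 1.0000: CF_t = 15.500000, DF = 0.958348, PV = 14.854395
  t = 1.5000: CF_t = 15.500000, DF = 0.938177, PV = 14.541747
  t = 2.0000: CF_t = 15.500000, DF = 0.918431, PV = 14.235680
  t = 2.5000: CF_t = 15.500000, DF = 0.899100, PV = 13.936055
  t = 3.0000: CF_t = 15.500000, DF = 0.880177, PV = 13.642736
  t = 3.5000: CF_t = 15.500000, DF = 0.861651, PV = 13.355591
  t = 4.0000: CF_t = 15.500000, DF = 0.843515, PV = 13.074489
  t = 4.5000: CF_t = 15.500000, DF = 0.825762, PV = 12.799304
  t = 5.0000: CF_t = 15.500000, DF = 0.808381, PV = 12.529911
  t = 5.5000: CF_t = 15.500000, DF = 0.791367, PV = 12.266188
  t = 6.0000: CF_t = 15.500000, DF = 0.774711, PV = 12.008016
  t = 6.5000: CF_t = 15.500000, DF = 0.758405, PV = 11.755277
  t = 7.0000: CF_t = 15.500000, DF = 0.742442, PV = 11.507858
  t = 7.5000: CF_t = 15.500000, DF = 0.726816, PV = 11.265647
  t = 8.0000: CF_t = 15.500000, DF = 0.711518, PV = 11.028533
  t = 8.5000: CF_t = 15.500000, DF = 0.696543, PV = 10.796411
  t = 9.0000: CF_t = 15.500000, DF = 0.681882, PV = 10.569173
  t = 9.5000: CF_t = 15.500000, DF = 0.667530, PV = 10.346719
  t = 10.0000: CF_t = 1015.500000, DF = 0.653480, PV = 663.609368
Price P = sum_t PV_t = 903.296862
Macaulay numerator sum_t t * PV_t:
  t * PV_t at t = 0.5000: 7.586882
  t * PV_t at t = 1.0000: 14.854395
  t * PV_t at t = 1.5000: 21.812621
  t * PV_t at t = 2.0000: 28.471360
  t * PV_t at t = 2.5000: 34.840137
  t * PV_t at t = 3.0000: 40.928208
  t * PV_t at t = 3.5000: 46.744567
  t * PV_t at t = 4.0000: 52.297957
  t * PV_t at t = 4.5000: 57.596869
  t * PV_t at t = 5.0000: 62.649555
  t * PV_t at t = 5.5000: 67.464034
  t * PV_t at t = 6.0000: 72.048094
  t * PV_t at t = 6.5000: 76.409302
  t * PV_t at t = 7.0000: 80.555008
  t * PV_t at t = 7.5000: 84.492351
  t * PV_t at t = 8.0000: 88.228267
  t * PV_t at t = 8.5000: 91.769490
  t * PV_t at t = 9.0000: 95.122560
  t * PV_t at t = 9.5000: 98.293829
  t * PV_t at t = 10.0000: 6636.093682
Macaulay duration D = (sum_t t * PV_t) / P = 7758.259168 / 903.296862 = 8.588826


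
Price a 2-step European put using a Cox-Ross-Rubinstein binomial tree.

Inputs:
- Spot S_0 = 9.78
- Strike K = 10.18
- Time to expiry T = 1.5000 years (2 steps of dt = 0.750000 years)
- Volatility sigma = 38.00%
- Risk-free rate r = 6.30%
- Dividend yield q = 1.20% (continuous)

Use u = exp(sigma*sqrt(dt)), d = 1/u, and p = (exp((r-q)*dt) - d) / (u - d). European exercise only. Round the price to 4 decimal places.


dt = T/N = 0.750000
u = exp(sigma*sqrt(dt)) = 1.389702; d = 1/u = 0.719579
p = (exp((r-q)*dt) - d) / (u - d) = 0.476647
Discount per step: exp(-r*dt) = 0.953849
Stock lattice S(k, i) with i counting down-moves:
  k=0: S(0,0) = 9.7800
  k=1: S(1,0) = 13.5913; S(1,1) = 7.0375
  k=2: S(2,0) = 18.8878; S(2,1) = 9.7800; S(2,2) = 5.0640
Terminal payoffs V(N, i) = max(K - S_T, 0):
  V(2,0) = 0.000000; V(2,1) = 0.400000; V(2,2) = 5.115982
Backward induction: V(k, i) = exp(-r*dt) * [p * V(k+1, i) + (1-p) * V(k+1, i+1)].
  V(1,0) = exp(-r*dt) * [p*0.000000 + (1-p)*0.400000] = 0.199680
  V(1,1) = exp(-r*dt) * [p*0.400000 + (1-p)*5.115982] = 2.735757
  V(0,0) = exp(-r*dt) * [p*0.199680 + (1-p)*2.735757] = 1.456474

Answer: Price = V(0,0) = 1.4565


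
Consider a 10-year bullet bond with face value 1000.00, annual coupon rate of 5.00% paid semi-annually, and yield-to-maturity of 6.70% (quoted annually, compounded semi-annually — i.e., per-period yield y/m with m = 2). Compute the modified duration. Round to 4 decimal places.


Coupon per period c = face * coupon_rate / m = 25.000000
Periods per year m = 2; per-period yield y/m = 0.033500
Number of cashflows N = 20
Cashflows (t years, CF_t, discount factor 1/(1+y/m)^(m*t), PV):
  t = 0.5000: CF_t = 25.000000, DF = 0.967586, PV = 24.189647
  t = 1.0000: CF_t = 25.000000, DF = 0.936222, PV = 23.405561
  t = 1.5000: CF_t = 25.000000, DF = 0.905876, PV = 22.646890
  t = 2.0000: CF_t = 25.000000, DF = 0.876512, PV = 21.912811
  t = 2.5000: CF_t = 25.000000, DF = 0.848101, PV = 21.202526
  t = 3.0000: CF_t = 25.000000, DF = 0.820611, PV = 20.515265
  t = 3.5000: CF_t = 25.000000, DF = 0.794011, PV = 19.850280
  t = 4.0000: CF_t = 25.000000, DF = 0.768274, PV = 19.206851
  t = 4.5000: CF_t = 25.000000, DF = 0.743371, PV = 18.584277
  t = 5.0000: CF_t = 25.000000, DF = 0.719275, PV = 17.981884
  t = 5.5000: CF_t = 25.000000, DF = 0.695961, PV = 17.399017
  t = 6.0000: CF_t = 25.000000, DF = 0.673402, PV = 16.835043
  t = 6.5000: CF_t = 25.000000, DF = 0.651574, PV = 16.289350
  t = 7.0000: CF_t = 25.000000, DF = 0.630454, PV = 15.761345
  t = 7.5000: CF_t = 25.000000, DF = 0.610018, PV = 15.250455
  t = 8.0000: CF_t = 25.000000, DF = 0.590245, PV = 14.756125
  t = 8.5000: CF_t = 25.000000, DF = 0.571113, PV = 14.277818
  t = 9.0000: CF_t = 25.000000, DF = 0.552601, PV = 13.815015
  t = 9.5000: CF_t = 25.000000, DF = 0.534689, PV = 13.367213
  t = 10.0000: CF_t = 1025.000000, DF = 0.517357, PV = 530.290987
Price P = sum_t PV_t = 877.538359
First compute Macaulay numerator sum_t t * PV_t:
  t * PV_t at t = 0.5000: 12.094823
  t * PV_t at t = 1.0000: 23.405561
  t * PV_t at t = 1.5000: 33.970335
  t * PV_t at t = 2.0000: 43.825621
  t * PV_t at t = 2.5000: 53.006315
  t * PV_t at t = 3.0000: 61.545794
  t * PV_t at t = 3.5000: 69.475981
  t * PV_t at t = 4.0000: 76.827403
  t * PV_t at t = 4.5000: 83.629248
  t * PV_t at t = 5.0000: 89.909422
  t * PV_t at t = 5.5000: 95.694595
  t * PV_t at t = 6.0000: 101.010260
  t * PV_t at t = 6.5000: 105.880775
  t * PV_t at t = 7.0000: 110.329415
  t * PV_t at t = 7.5000: 114.378411
  t * PV_t at t = 8.0000: 118.048997
  t * PV_t at t = 8.5000: 121.361450
  t * PV_t at t = 9.0000: 124.335132
  t * PV_t at t = 9.5000: 126.988524
  t * PV_t at t = 10.0000: 5302.909874
Macaulay duration D = 6868.627935 / 877.538359 = 7.827154
Modified duration = D / (1 + y/m) = 7.827154 / (1 + 0.033500) = 7.573444

Answer: Modified duration = 7.5734


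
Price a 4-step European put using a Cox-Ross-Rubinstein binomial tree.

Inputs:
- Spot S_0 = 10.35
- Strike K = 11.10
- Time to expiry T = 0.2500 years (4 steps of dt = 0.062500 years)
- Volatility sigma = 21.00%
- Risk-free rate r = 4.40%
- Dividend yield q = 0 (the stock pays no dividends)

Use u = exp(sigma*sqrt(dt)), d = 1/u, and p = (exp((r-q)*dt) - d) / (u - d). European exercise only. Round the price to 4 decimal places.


Answer: Price = V(0,0) = 0.8460

Derivation:
dt = T/N = 0.062500
u = exp(sigma*sqrt(dt)) = 1.053903; d = 1/u = 0.948854
p = (exp((r-q)*dt) - d) / (u - d) = 0.513092
Discount per step: exp(-r*dt) = 0.997254
Stock lattice S(k, i) with i counting down-moves:
  k=0: S(0,0) = 10.3500
  k=1: S(1,0) = 10.9079; S(1,1) = 9.8206
  k=2: S(2,0) = 11.4959; S(2,1) = 10.3500; S(2,2) = 9.3184
  k=3: S(3,0) = 12.1155; S(3,1) = 10.9079; S(3,2) = 9.8206; S(3,3) = 8.8418
  k=4: S(4,0) = 12.7686; S(4,1) = 11.4959; S(4,2) = 10.3500; S(4,3) = 9.3184; S(4,4) = 8.3895
Terminal payoffs V(N, i) = max(K - S_T, 0):
  V(4,0) = 0.000000; V(4,1) = 0.000000; V(4,2) = 0.750000; V(4,3) = 1.781641; V(4,4) = 2.710453
Backward induction: V(k, i) = exp(-r*dt) * [p * V(k+1, i) + (1-p) * V(k+1, i+1)].
  V(3,0) = exp(-r*dt) * [p*0.000000 + (1-p)*0.000000] = 0.000000
  V(3,1) = exp(-r*dt) * [p*0.000000 + (1-p)*0.750000] = 0.364178
  V(3,2) = exp(-r*dt) * [p*0.750000 + (1-p)*1.781641] = 1.248875
  V(3,3) = exp(-r*dt) * [p*1.781641 + (1-p)*2.710453] = 2.227752
  V(2,0) = exp(-r*dt) * [p*0.000000 + (1-p)*0.364178] = 0.176834
  V(2,1) = exp(-r*dt) * [p*0.364178 + (1-p)*1.248875] = 0.792760
  V(2,2) = exp(-r*dt) * [p*1.248875 + (1-p)*2.227752] = 1.720759
  V(1,0) = exp(-r*dt) * [p*0.176834 + (1-p)*0.792760] = 0.475424
  V(1,1) = exp(-r*dt) * [p*0.792760 + (1-p)*1.720759] = 1.241192
  V(0,0) = exp(-r*dt) * [p*0.475424 + (1-p)*1.241192] = 0.845952


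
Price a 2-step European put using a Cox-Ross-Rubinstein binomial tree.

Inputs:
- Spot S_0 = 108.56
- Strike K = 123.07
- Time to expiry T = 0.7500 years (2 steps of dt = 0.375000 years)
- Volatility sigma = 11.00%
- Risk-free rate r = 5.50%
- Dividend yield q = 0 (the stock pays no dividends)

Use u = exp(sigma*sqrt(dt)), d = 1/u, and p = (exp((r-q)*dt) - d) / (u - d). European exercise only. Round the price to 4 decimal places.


dt = T/N = 0.375000
u = exp(sigma*sqrt(dt)) = 1.069682; d = 1/u = 0.934858
p = (exp((r-q)*dt) - d) / (u - d) = 0.637732
Discount per step: exp(-r*dt) = 0.979586
Stock lattice S(k, i) with i counting down-moves:
  k=0: S(0,0) = 108.5600
  k=1: S(1,0) = 116.1246; S(1,1) = 101.4882
  k=2: S(2,0) = 124.2164; S(2,1) = 108.5600; S(2,2) = 94.8770
Terminal payoffs V(N, i) = max(K - S_T, 0):
  V(2,0) = 0.000000; V(2,1) = 14.510000; V(2,2) = 28.193022
Backward induction: V(k, i) = exp(-r*dt) * [p * V(k+1, i) + (1-p) * V(k+1, i+1)].
  V(1,0) = exp(-r*dt) * [p*0.000000 + (1-p)*14.510000] = 5.149204
  V(1,1) = exp(-r*dt) * [p*14.510000 + (1-p)*28.193022] = 19.069528
  V(0,0) = exp(-r*dt) * [p*5.149204 + (1-p)*19.069528] = 9.984033

Answer: Price = V(0,0) = 9.9840


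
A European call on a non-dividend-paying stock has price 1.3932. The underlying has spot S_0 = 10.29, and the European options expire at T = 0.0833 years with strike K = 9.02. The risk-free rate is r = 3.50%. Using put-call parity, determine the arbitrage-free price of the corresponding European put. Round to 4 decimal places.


Answer: Put price = 0.0969

Derivation:
Put-call parity: C - P = S_0 * exp(-qT) - K * exp(-rT).
S_0 * exp(-qT) = 10.2900 * 1.00000000 = 10.29000000
K * exp(-rT) = 9.0200 * 0.99708875 = 8.99374049
P = C - S*exp(-qT) + K*exp(-rT)
P = 1.3932 - 10.29000000 + 8.99374049 = 0.0969


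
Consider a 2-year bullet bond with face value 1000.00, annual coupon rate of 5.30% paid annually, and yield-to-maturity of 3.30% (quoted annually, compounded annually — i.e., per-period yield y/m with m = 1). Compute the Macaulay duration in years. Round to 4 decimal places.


Answer: Macaulay duration = 1.9506 years

Derivation:
Coupon per period c = face * coupon_rate / m = 53.000000
Periods per year m = 1; per-period yield y/m = 0.033000
Number of cashflows N = 2
Cashflows (t years, CF_t, discount factor 1/(1+y/m)^(m*t), PV):
  t = 1.0000: CF_t = 53.000000, DF = 0.968054, PV = 51.306873
  t = 2.0000: CF_t = 1053.000000, DF = 0.937129, PV = 986.796790
Price P = sum_t PV_t = 1038.103663
Macaulay numerator sum_t t * PV_t:
  t * PV_t at t = 1.0000: 51.306873
  t * PV_t at t = 2.0000: 1973.593580
Macaulay duration D = (sum_t t * PV_t) / P = 2024.900453 / 1038.103663 = 1.950576


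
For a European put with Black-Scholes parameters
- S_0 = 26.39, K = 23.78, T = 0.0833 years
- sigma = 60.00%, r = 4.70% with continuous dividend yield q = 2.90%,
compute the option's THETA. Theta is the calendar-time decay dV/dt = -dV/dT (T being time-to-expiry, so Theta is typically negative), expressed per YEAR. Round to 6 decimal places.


Answer: Theta = -8.416086

Derivation:
d1 = 0.6966180940; d2 = 0.5234476577
phi(d1) = 0.3129922286; exp(-qT) = 0.9975872155; exp(-rT) = 0.9960925540
Theta = -S*exp(-qT)*phi(d1)*sigma/(2*sqrt(T)) + r*K*exp(-rT)*N(-d2) - q*S*exp(-qT)*N(-d1)
N(-d1) = 0.2430209146; N(-d2) = 0.3003313834; sqrt(T) = 0.2886173938
Term 1 = -26.3900 * 0.9975872155 * 0.3129922286 * 0.6000 / (2 * 0.2886173938) = -8.5649054586
Term 2 = 0.0470 * 23.7800 * 0.9960925540 * 0.3003313834 = 0.3343567679
Term 3 = -0.0290 * 26.3900 * 0.9975872155 * 0.2430209146 = -0.1855375912
Theta = -8.5649054586 + (0.3343567679) + (-0.1855375912) = -8.416086


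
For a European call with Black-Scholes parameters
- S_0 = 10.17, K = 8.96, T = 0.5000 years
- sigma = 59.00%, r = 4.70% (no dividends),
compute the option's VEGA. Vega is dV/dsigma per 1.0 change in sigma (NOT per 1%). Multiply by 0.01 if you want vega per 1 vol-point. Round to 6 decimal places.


Answer: Vega = 2.440744

Derivation:
d1 = 0.5685545600; d2 = 0.1513615591
phi(d1) = 0.3394034786; exp(-qT) = 1.0000000000; exp(-rT) = 0.9767739747
Vega = S * exp(-qT) * phi(d1) * sqrt(T) = 10.1700 * 1.0000000000 * 0.3394034786 * 0.7071067812 = 2.440744


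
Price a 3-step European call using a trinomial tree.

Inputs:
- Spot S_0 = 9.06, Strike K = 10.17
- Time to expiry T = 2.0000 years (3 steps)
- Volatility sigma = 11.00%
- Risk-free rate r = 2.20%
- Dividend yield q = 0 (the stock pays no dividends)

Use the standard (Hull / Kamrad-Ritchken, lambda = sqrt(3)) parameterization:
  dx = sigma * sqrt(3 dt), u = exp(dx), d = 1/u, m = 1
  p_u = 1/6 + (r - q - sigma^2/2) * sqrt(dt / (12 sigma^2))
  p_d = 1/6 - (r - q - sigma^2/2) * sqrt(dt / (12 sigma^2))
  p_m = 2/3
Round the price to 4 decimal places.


dt = T/N = 0.666667; dx = sigma*sqrt(3*dt) = 0.155563
u = exp(dx) = 1.168316; d = 1/u = 0.855933
p_u = 0.200843, p_m = 0.666667, p_d = 0.132490
Discount per step: exp(-r*dt) = 0.985440
Stock lattice S(k, j) with j the centered position index:
  k=0: S(0,+0) = 9.0600
  k=1: S(1,-1) = 7.7548; S(1,+0) = 9.0600; S(1,+1) = 10.5849
  k=2: S(2,-2) = 6.6375; S(2,-1) = 7.7548; S(2,+0) = 9.0600; S(2,+1) = 10.5849; S(2,+2) = 12.3666
  k=3: S(3,-3) = 5.6813; S(3,-2) = 6.6375; S(3,-1) = 7.7548; S(3,+0) = 9.0600; S(3,+1) = 10.5849; S(3,+2) = 12.3666; S(3,+3) = 14.4481
Terminal payoffs V(N, j) = max(S_T - K, 0):
  V(3,-3) = 0.000000; V(3,-2) = 0.000000; V(3,-1) = 0.000000; V(3,+0) = 0.000000; V(3,+1) = 0.414944; V(3,+2) = 2.196561; V(3,+3) = 4.278052
Backward induction: V(k, j) = exp(-r*dt) * [p_u * V(k+1, j+1) + p_m * V(k+1, j) + p_d * V(k+1, j-1)]
  V(2,-2) = exp(-r*dt) * [p_u*0.000000 + p_m*0.000000 + p_d*0.000000] = 0.000000
  V(2,-1) = exp(-r*dt) * [p_u*0.000000 + p_m*0.000000 + p_d*0.000000] = 0.000000
  V(2,+0) = exp(-r*dt) * [p_u*0.414944 + p_m*0.000000 + p_d*0.000000] = 0.082125
  V(2,+1) = exp(-r*dt) * [p_u*2.196561 + p_m*0.414944 + p_d*0.000000] = 0.707343
  V(2,+2) = exp(-r*dt) * [p_u*4.278052 + p_m*2.196561 + p_d*0.414944] = 2.343937
  V(1,-1) = exp(-r*dt) * [p_u*0.082125 + p_m*0.000000 + p_d*0.000000] = 0.016254
  V(1,+0) = exp(-r*dt) * [p_u*0.707343 + p_m*0.082125 + p_d*0.000000] = 0.193950
  V(1,+1) = exp(-r*dt) * [p_u*2.343937 + p_m*0.707343 + p_d*0.082125] = 0.939329
  V(0,+0) = exp(-r*dt) * [p_u*0.939329 + p_m*0.193950 + p_d*0.016254] = 0.315451

Answer: Price = V(0,0) = 0.3155


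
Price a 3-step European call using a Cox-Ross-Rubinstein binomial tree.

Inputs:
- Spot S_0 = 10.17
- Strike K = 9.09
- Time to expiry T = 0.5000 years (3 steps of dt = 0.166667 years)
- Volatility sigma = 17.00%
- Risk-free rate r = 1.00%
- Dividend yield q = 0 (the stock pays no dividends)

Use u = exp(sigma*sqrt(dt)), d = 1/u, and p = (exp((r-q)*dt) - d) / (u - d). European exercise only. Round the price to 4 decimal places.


Answer: Price = V(0,0) = 1.2321

Derivation:
dt = T/N = 0.166667
u = exp(sigma*sqrt(dt)) = 1.071867; d = 1/u = 0.932951
p = (exp((r-q)*dt) - d) / (u - d) = 0.494664
Discount per step: exp(-r*dt) = 0.998335
Stock lattice S(k, i) with i counting down-moves:
  k=0: S(0,0) = 10.1700
  k=1: S(1,0) = 10.9009; S(1,1) = 9.4881
  k=2: S(2,0) = 11.6843; S(2,1) = 10.1700; S(2,2) = 8.8520
  k=3: S(3,0) = 12.5240; S(3,1) = 10.9009; S(3,2) = 9.4881; S(3,3) = 8.2584
Terminal payoffs V(N, i) = max(S_T - K, 0):
  V(3,0) = 3.434025; V(3,1) = 1.810890; V(3,2) = 0.398115; V(3,3) = 0.000000
Backward induction: V(k, i) = exp(-r*dt) * [p * V(k+1, i) + (1-p) * V(k+1, i+1)].
  V(2,0) = exp(-r*dt) * [p*3.434025 + (1-p)*1.810890] = 2.609444
  V(2,1) = exp(-r*dt) * [p*1.810890 + (1-p)*0.398115] = 1.095137
  V(2,2) = exp(-r*dt) * [p*0.398115 + (1-p)*0.000000] = 0.196605
  V(1,0) = exp(-r*dt) * [p*2.609444 + (1-p)*1.095137] = 1.841139
  V(1,1) = exp(-r*dt) * [p*1.095137 + (1-p)*0.196605] = 0.640009
  V(0,0) = exp(-r*dt) * [p*1.841139 + (1-p)*0.640009] = 1.232110


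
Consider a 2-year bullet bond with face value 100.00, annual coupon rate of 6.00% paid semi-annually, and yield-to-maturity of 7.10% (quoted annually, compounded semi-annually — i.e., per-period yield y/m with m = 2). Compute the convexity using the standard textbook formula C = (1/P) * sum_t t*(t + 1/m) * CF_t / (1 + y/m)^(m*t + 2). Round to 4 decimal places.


Answer: Convexity = 4.3943

Derivation:
Coupon per period c = face * coupon_rate / m = 3.000000
Periods per year m = 2; per-period yield y/m = 0.035500
Number of cashflows N = 4
Cashflows (t years, CF_t, discount factor 1/(1+y/m)^(m*t), PV):
  t = 0.5000: CF_t = 3.000000, DF = 0.965717, PV = 2.897151
  t = 1.0000: CF_t = 3.000000, DF = 0.932609, PV = 2.797828
  t = 1.5000: CF_t = 3.000000, DF = 0.900637, PV = 2.701910
  t = 2.0000: CF_t = 103.000000, DF = 0.869760, PV = 89.585312
Price P = sum_t PV_t = 97.982202
Convexity numerator sum_t t*(t + 1/m) * CF_t / (1+y/m)^(m*t + 2):
  t = 0.5000: term = 1.350955
  t = 1.0000: term = 3.913921
  t = 1.5000: term = 7.559481
  t = 2.0000: term = 417.740526
Convexity = (1/P) * sum = 430.564884 / 97.982202 = 4.394317


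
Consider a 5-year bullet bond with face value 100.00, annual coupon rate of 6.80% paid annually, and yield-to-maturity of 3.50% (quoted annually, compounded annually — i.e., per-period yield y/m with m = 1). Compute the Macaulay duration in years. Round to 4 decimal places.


Coupon per period c = face * coupon_rate / m = 6.800000
Periods per year m = 1; per-period yield y/m = 0.035000
Number of cashflows N = 5
Cashflows (t years, CF_t, discount factor 1/(1+y/m)^(m*t), PV):
  t = 1.0000: CF_t = 6.800000, DF = 0.966184, PV = 6.570048
  t = 2.0000: CF_t = 6.800000, DF = 0.933511, PV = 6.347873
  t = 3.0000: CF_t = 6.800000, DF = 0.901943, PV = 6.133210
  t = 4.0000: CF_t = 6.800000, DF = 0.871442, PV = 5.925807
  t = 5.0000: CF_t = 106.800000, DF = 0.841973, PV = 89.922734
Price P = sum_t PV_t = 114.899673
Macaulay numerator sum_t t * PV_t:
  t * PV_t at t = 1.0000: 6.570048
  t * PV_t at t = 2.0000: 12.695746
  t * PV_t at t = 3.0000: 18.399631
  t * PV_t at t = 4.0000: 23.703229
  t * PV_t at t = 5.0000: 449.613671
Macaulay duration D = (sum_t t * PV_t) / P = 510.982325 / 114.899673 = 4.447204

Answer: Macaulay duration = 4.4472 years


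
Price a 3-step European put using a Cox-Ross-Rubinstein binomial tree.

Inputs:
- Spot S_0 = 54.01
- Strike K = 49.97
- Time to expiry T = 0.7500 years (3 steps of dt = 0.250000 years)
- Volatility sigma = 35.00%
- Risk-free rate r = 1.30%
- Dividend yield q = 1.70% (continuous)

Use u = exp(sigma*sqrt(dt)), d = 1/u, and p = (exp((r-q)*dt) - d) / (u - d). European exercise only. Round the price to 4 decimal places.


Answer: Price = V(0,0) = 4.7757

Derivation:
dt = T/N = 0.250000
u = exp(sigma*sqrt(dt)) = 1.191246; d = 1/u = 0.839457
p = (exp((r-q)*dt) - d) / (u - d) = 0.453520
Discount per step: exp(-r*dt) = 0.996755
Stock lattice S(k, i) with i counting down-moves:
  k=0: S(0,0) = 54.0100
  k=1: S(1,0) = 64.3392; S(1,1) = 45.3391
  k=2: S(2,0) = 76.6438; S(2,1) = 54.0100; S(2,2) = 38.0602
  k=3: S(3,0) = 91.3017; S(3,1) = 64.3392; S(3,2) = 45.3391; S(3,3) = 31.9499
Terminal payoffs V(N, i) = max(K - S_T, 0):
  V(3,0) = 0.000000; V(3,1) = 0.000000; V(3,2) = 4.630926; V(3,3) = 18.020095
Backward induction: V(k, i) = exp(-r*dt) * [p * V(k+1, i) + (1-p) * V(k+1, i+1)].
  V(2,0) = exp(-r*dt) * [p*0.000000 + (1-p)*0.000000] = 0.000000
  V(2,1) = exp(-r*dt) * [p*0.000000 + (1-p)*4.630926] = 2.522497
  V(2,2) = exp(-r*dt) * [p*4.630926 + (1-p)*18.020095] = 11.909070
  V(1,0) = exp(-r*dt) * [p*0.000000 + (1-p)*2.522497] = 1.374021
  V(1,1) = exp(-r*dt) * [p*2.522497 + (1-p)*11.909070] = 7.627241
  V(0,0) = exp(-r*dt) * [p*1.374021 + (1-p)*7.627241] = 4.775734


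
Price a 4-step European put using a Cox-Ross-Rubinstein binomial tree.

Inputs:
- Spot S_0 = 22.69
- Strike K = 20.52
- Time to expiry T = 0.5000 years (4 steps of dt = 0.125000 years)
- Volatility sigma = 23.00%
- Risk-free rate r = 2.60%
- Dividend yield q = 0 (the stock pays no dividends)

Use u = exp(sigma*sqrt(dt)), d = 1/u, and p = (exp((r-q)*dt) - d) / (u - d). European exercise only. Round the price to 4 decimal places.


Answer: Price = V(0,0) = 0.5608

Derivation:
dt = T/N = 0.125000
u = exp(sigma*sqrt(dt)) = 1.084715; d = 1/u = 0.921901
p = (exp((r-q)*dt) - d) / (u - d) = 0.499676
Discount per step: exp(-r*dt) = 0.996755
Stock lattice S(k, i) with i counting down-moves:
  k=0: S(0,0) = 22.6900
  k=1: S(1,0) = 24.6122; S(1,1) = 20.9179
  k=2: S(2,0) = 26.6972; S(2,1) = 22.6900; S(2,2) = 19.2843
  k=3: S(3,0) = 28.9589; S(3,1) = 24.6122; S(3,2) = 20.9179; S(3,3) = 17.7782
  k=4: S(4,0) = 31.4121; S(4,1) = 26.6972; S(4,2) = 22.6900; S(4,3) = 19.2843; S(4,4) = 16.3897
Terminal payoffs V(N, i) = max(K - S_T, 0):
  V(4,0) = 0.000000; V(4,1) = 0.000000; V(4,2) = 0.000000; V(4,3) = 1.235730; V(4,4) = 4.130266
Backward induction: V(k, i) = exp(-r*dt) * [p * V(k+1, i) + (1-p) * V(k+1, i+1)].
  V(3,0) = exp(-r*dt) * [p*0.000000 + (1-p)*0.000000] = 0.000000
  V(3,1) = exp(-r*dt) * [p*0.000000 + (1-p)*0.000000] = 0.000000
  V(3,2) = exp(-r*dt) * [p*0.000000 + (1-p)*1.235730] = 0.616260
  V(3,3) = exp(-r*dt) * [p*1.235730 + (1-p)*4.130266] = 2.675228
  V(2,0) = exp(-r*dt) * [p*0.000000 + (1-p)*0.000000] = 0.000000
  V(2,1) = exp(-r*dt) * [p*0.000000 + (1-p)*0.616260] = 0.307329
  V(2,2) = exp(-r*dt) * [p*0.616260 + (1-p)*2.675228] = 1.641069
  V(1,0) = exp(-r*dt) * [p*0.000000 + (1-p)*0.307329] = 0.153265
  V(1,1) = exp(-r*dt) * [p*0.307329 + (1-p)*1.641069] = 0.971469
  V(0,0) = exp(-r*dt) * [p*0.153265 + (1-p)*0.971469] = 0.560807


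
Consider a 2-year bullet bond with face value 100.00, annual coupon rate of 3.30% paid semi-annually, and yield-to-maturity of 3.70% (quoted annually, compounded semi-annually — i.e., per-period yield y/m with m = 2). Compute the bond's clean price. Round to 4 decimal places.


Coupon per period c = face * coupon_rate / m = 1.650000
Periods per year m = 2; per-period yield y/m = 0.018500
Number of cashflows N = 4
Cashflows (t years, CF_t, discount factor 1/(1+y/m)^(m*t), PV):
  t = 0.5000: CF_t = 1.650000, DF = 0.981836, PV = 1.620029
  t = 1.0000: CF_t = 1.650000, DF = 0.964002, PV = 1.590603
  t = 1.5000: CF_t = 1.650000, DF = 0.946492, PV = 1.561712
  t = 2.0000: CF_t = 101.650000, DF = 0.929300, PV = 94.463330
Price P = sum_t PV_t = 99.235674

Answer: Price = 99.2357


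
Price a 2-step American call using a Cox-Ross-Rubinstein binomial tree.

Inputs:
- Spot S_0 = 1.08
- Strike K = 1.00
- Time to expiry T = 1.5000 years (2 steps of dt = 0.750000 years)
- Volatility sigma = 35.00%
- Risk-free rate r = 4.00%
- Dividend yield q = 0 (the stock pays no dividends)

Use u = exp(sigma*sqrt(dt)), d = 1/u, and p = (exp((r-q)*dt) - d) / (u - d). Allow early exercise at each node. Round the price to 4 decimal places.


Answer: Price = V(0,0) = 0.2452

Derivation:
dt = T/N = 0.750000
u = exp(sigma*sqrt(dt)) = 1.354062; d = 1/u = 0.738519
p = (exp((r-q)*dt) - d) / (u - d) = 0.474274
Discount per step: exp(-r*dt) = 0.970446
Stock lattice S(k, i) with i counting down-moves:
  k=0: S(0,0) = 1.0800
  k=1: S(1,0) = 1.4624; S(1,1) = 0.7976
  k=2: S(2,0) = 1.9802; S(2,1) = 1.0800; S(2,2) = 0.5890
Terminal payoffs V(N, i) = max(S_T - K, 0):
  V(2,0) = 0.980162; V(2,1) = 0.080000; V(2,2) = 0.000000
Backward induction: V(k, i) = exp(-r*dt) * [p * V(k+1, i) + (1-p) * V(k+1, i+1)]; then take max(V_cont, immediate exercise) for American.
  V(1,0) = exp(-r*dt) * [p*0.980162 + (1-p)*0.080000] = 0.491941; exercise = 0.462387; V(1,0) = max -> 0.491941
  V(1,1) = exp(-r*dt) * [p*0.080000 + (1-p)*0.000000] = 0.036821; exercise = 0.000000; V(1,1) = max -> 0.036821
  V(0,0) = exp(-r*dt) * [p*0.491941 + (1-p)*0.036821] = 0.245205; exercise = 0.080000; V(0,0) = max -> 0.245205


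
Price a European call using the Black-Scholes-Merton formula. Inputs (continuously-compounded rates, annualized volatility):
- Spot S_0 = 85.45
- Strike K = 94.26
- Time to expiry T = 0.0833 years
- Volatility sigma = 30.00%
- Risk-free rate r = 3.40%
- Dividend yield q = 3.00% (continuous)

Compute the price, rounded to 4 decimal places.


d1 = (ln(S/K) + (r - q + 0.5*sigma^2) * T) / (sigma * sqrt(T)) = -1.08614165
d2 = d1 - sigma * sqrt(T) = -1.17272687
exp(-rT) = 0.99717181; exp(-qT) = 0.99750412
C = S_0 * exp(-qT) * N(d1) - K * exp(-rT) * N(d2)
N(d1) = 0.13870816; N(d2) = 0.12045268
C = 85.4500 * 0.99750412 * 0.13870816 - 94.2600 * 0.99717181 * 0.12045268 = 0.5013

Answer: Price = 0.5013


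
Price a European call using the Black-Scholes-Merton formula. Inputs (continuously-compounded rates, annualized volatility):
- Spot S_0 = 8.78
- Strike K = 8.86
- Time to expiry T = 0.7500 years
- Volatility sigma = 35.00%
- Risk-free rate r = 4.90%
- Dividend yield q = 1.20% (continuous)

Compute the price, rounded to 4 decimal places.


d1 = (ln(S/K) + (r - q + 0.5*sigma^2) * T) / (sigma * sqrt(T)) = 0.21318129
d2 = d1 - sigma * sqrt(T) = -0.08992761
exp(-rT) = 0.96391708; exp(-qT) = 0.99104038
C = S_0 * exp(-qT) * N(d1) - K * exp(-rT) * N(d2)
N(d1) = 0.58440722; N(d2) = 0.46417237
C = 8.7800 * 0.99104038 * 0.58440722 - 8.8600 * 0.96391708 * 0.46417237 = 1.1209

Answer: Price = 1.1209


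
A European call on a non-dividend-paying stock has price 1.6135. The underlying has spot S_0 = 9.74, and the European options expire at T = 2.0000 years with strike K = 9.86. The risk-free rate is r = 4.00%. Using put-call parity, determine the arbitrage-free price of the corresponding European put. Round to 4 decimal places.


Answer: Put price = 0.9754

Derivation:
Put-call parity: C - P = S_0 * exp(-qT) - K * exp(-rT).
S_0 * exp(-qT) = 9.7400 * 1.00000000 = 9.74000000
K * exp(-rT) = 9.8600 * 0.92311635 = 9.10192718
P = C - S*exp(-qT) + K*exp(-rT)
P = 1.6135 - 9.74000000 + 9.10192718 = 0.9754


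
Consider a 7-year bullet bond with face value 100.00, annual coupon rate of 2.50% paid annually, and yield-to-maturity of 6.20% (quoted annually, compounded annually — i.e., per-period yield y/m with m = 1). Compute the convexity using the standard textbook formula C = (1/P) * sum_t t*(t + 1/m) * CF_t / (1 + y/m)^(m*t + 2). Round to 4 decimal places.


Answer: Convexity = 44.3758

Derivation:
Coupon per period c = face * coupon_rate / m = 2.500000
Periods per year m = 1; per-period yield y/m = 0.062000
Number of cashflows N = 7
Cashflows (t years, CF_t, discount factor 1/(1+y/m)^(m*t), PV):
  t = 1.0000: CF_t = 2.500000, DF = 0.941620, PV = 2.354049
  t = 2.0000: CF_t = 2.500000, DF = 0.886647, PV = 2.216619
  t = 3.0000: CF_t = 2.500000, DF = 0.834885, PV = 2.087211
  t = 4.0000: CF_t = 2.500000, DF = 0.786144, PV = 1.965359
  t = 5.0000: CF_t = 2.500000, DF = 0.740248, PV = 1.850621
  t = 6.0000: CF_t = 2.500000, DF = 0.697032, PV = 1.742581
  t = 7.0000: CF_t = 102.500000, DF = 0.656339, PV = 67.274774
Price P = sum_t PV_t = 79.491214
Convexity numerator sum_t t*(t + 1/m) * CF_t / (1+y/m)^(m*t + 2):
  t = 1.0000: term = 4.174423
  t = 2.0000: term = 11.792155
  t = 3.0000: term = 22.207449
  t = 4.0000: term = 34.851615
  t = 5.0000: term = 49.225444
  t = 6.0000: term = 64.892300
  t = 7.0000: term = 3340.344365
Convexity = (1/P) * sum = 3527.487751 / 79.491214 = 44.375819
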